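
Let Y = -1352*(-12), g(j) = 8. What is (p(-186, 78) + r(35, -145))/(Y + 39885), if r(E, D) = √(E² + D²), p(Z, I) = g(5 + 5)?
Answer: 8/56109 + 5*√890/56109 ≈ 0.0028011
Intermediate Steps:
p(Z, I) = 8
Y = 16224
r(E, D) = √(D² + E²)
(p(-186, 78) + r(35, -145))/(Y + 39885) = (8 + √((-145)² + 35²))/(16224 + 39885) = (8 + √(21025 + 1225))/56109 = (8 + √22250)*(1/56109) = (8 + 5*√890)*(1/56109) = 8/56109 + 5*√890/56109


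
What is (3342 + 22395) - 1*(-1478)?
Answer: 27215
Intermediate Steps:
(3342 + 22395) - 1*(-1478) = 25737 + 1478 = 27215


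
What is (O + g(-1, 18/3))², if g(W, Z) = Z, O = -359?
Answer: 124609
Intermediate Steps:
(O + g(-1, 18/3))² = (-359 + 18/3)² = (-359 + 18*(⅓))² = (-359 + 6)² = (-353)² = 124609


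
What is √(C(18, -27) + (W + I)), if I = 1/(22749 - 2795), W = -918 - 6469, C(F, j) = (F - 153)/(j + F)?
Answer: 3*I*√326139011022/19954 ≈ 85.86*I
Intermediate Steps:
C(F, j) = (-153 + F)/(F + j)
W = -7387
I = 1/19954 ≈ 5.0115e-5
√(C(18, -27) + (W + I)) = √((-153 + 18)/(18 - 27) + (-7387 + 1/19954)) = √(-135/(-9) - 147400197/19954) = √(-⅑*(-135) - 147400197/19954) = √(15 - 147400197/19954) = √(-147100887/19954) = 3*I*√326139011022/19954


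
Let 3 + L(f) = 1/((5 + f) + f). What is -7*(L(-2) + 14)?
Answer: -84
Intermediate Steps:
L(f) = -3 + 1/(5 + 2*f) (L(f) = -3 + 1/((5 + f) + f) = -3 + 1/(5 + 2*f))
-7*(L(-2) + 14) = -7*(2*(-7 - 3*(-2))/(5 + 2*(-2)) + 14) = -7*(2*(-7 + 6)/(5 - 4) + 14) = -7*(2*(-1)/1 + 14) = -7*(2*1*(-1) + 14) = -7*(-2 + 14) = -7*12 = -84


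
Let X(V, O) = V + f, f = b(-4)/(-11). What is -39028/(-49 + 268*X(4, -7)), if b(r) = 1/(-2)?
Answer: -429308/11387 ≈ -37.702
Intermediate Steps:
b(r) = -1/2 (b(r) = 1*(-1/2) = -1/2)
f = 1/22 (f = -1/2/(-11) = -1/2*(-1/11) = 1/22 ≈ 0.045455)
X(V, O) = 1/22 + V (X(V, O) = V + 1/22 = 1/22 + V)
-39028/(-49 + 268*X(4, -7)) = -39028/(-49 + 268*(1/22 + 4)) = -39028/(-49 + 268*(89/22)) = -39028/(-49 + 11926/11) = -39028/11387/11 = -39028*11/11387 = -429308/11387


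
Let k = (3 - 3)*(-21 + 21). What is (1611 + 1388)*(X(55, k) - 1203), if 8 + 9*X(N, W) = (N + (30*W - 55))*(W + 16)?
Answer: -32494165/9 ≈ -3.6105e+6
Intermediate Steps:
k = 0 (k = 0*0 = 0)
X(N, W) = -8/9 + (16 + W)*(-55 + N + 30*W)/9 (X(N, W) = -8/9 + ((N + (30*W - 55))*(W + 16))/9 = -8/9 + ((N + (-55 + 30*W))*(16 + W))/9 = -8/9 + ((-55 + N + 30*W)*(16 + W))/9 = -8/9 + ((16 + W)*(-55 + N + 30*W))/9 = -8/9 + (16 + W)*(-55 + N + 30*W)/9)
(1611 + 1388)*(X(55, k) - 1203) = (1611 + 1388)*((-296/3 + (10/3)*0**2 + (16/9)*55 + (425/9)*0 + (1/9)*55*0) - 1203) = 2999*((-296/3 + (10/3)*0 + 880/9 + 0 + 0) - 1203) = 2999*((-296/3 + 0 + 880/9 + 0 + 0) - 1203) = 2999*(-8/9 - 1203) = 2999*(-10835/9) = -32494165/9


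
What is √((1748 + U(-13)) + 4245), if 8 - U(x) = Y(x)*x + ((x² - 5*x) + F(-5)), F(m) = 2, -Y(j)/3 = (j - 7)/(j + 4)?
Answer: √51105/3 ≈ 75.355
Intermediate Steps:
Y(j) = -3*(-7 + j)/(4 + j) (Y(j) = -3*(j - 7)/(j + 4) = -3*(-7 + j)/(4 + j))
U(x) = 6 - x² + 5*x - 3*x*(7 - x)/(4 + x) (U(x) = 8 - ((3*(7 - x)/(4 + x))*x + ((x² - 5*x) + 2)) = 8 - (3*x*(7 - x)/(4 + x) + (2 + x² - 5*x)) = 8 - (2 + x² - 5*x + 3*x*(7 - x)/(4 + x)) = 8 + (-2 - x² + 5*x - 3*x*(7 - x)/(4 + x)) = 6 - x² + 5*x - 3*x*(7 - x)/(4 + x))
√((1748 + U(-13)) + 4245) = √((1748 + (24 - 1*(-13)³ + 4*(-13)² + 5*(-13))/(4 - 13)) + 4245) = √((1748 + (24 - 1*(-2197) + 4*169 - 65)/(-9)) + 4245) = √((1748 - (24 + 2197 + 676 - 65)/9) + 4245) = √((1748 - ⅑*2832) + 4245) = √((1748 - 944/3) + 4245) = √(4300/3 + 4245) = √(17035/3) = √51105/3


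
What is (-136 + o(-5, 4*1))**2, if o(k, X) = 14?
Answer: 14884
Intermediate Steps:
(-136 + o(-5, 4*1))**2 = (-136 + 14)**2 = (-122)**2 = 14884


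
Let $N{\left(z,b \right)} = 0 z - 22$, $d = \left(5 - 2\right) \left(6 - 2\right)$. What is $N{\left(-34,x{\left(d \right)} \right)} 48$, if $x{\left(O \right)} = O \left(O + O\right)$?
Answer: $-1056$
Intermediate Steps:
$d = 12$ ($d = 3 \cdot 4 = 12$)
$x{\left(O \right)} = 2 O^{2}$ ($x{\left(O \right)} = O 2 O = 2 O^{2}$)
$N{\left(z,b \right)} = -22$ ($N{\left(z,b \right)} = 0 - 22 = -22$)
$N{\left(-34,x{\left(d \right)} \right)} 48 = \left(-22\right) 48 = -1056$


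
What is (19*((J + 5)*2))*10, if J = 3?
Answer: 3040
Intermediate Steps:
(19*((J + 5)*2))*10 = (19*((3 + 5)*2))*10 = (19*(8*2))*10 = (19*16)*10 = 304*10 = 3040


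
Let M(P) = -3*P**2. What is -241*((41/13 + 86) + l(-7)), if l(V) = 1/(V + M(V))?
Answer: -43011993/2002 ≈ -21485.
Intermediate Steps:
l(V) = 1/(V - 3*V**2)
-241*((41/13 + 86) + l(-7)) = -241*((41/13 + 86) - 1/(-7*(-1 + 3*(-7)))) = -241*((41*(1/13) + 86) - 1*(-1/7)/(-1 - 21)) = -241*((41/13 + 86) - 1*(-1/7)/(-22)) = -241*(1159/13 - 1*(-1/7)*(-1/22)) = -241*(1159/13 - 1/154) = -241*178473/2002 = -43011993/2002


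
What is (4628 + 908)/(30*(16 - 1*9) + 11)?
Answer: 5536/221 ≈ 25.050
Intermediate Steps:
(4628 + 908)/(30*(16 - 1*9) + 11) = 5536/(30*(16 - 9) + 11) = 5536/(30*7 + 11) = 5536/(210 + 11) = 5536/221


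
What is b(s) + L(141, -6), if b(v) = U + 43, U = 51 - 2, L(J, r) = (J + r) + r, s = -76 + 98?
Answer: 221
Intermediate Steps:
s = 22
L(J, r) = J + 2*r
U = 49
b(v) = 92 (b(v) = 49 + 43 = 92)
b(s) + L(141, -6) = 92 + (141 + 2*(-6)) = 92 + (141 - 12) = 92 + 129 = 221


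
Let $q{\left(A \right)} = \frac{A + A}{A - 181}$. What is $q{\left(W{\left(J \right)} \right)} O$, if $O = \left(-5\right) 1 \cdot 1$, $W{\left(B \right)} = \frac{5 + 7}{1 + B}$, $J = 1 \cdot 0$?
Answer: $\frac{120}{169} \approx 0.71006$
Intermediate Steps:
$J = 0$
$W{\left(B \right)} = \frac{12}{1 + B}$
$q{\left(A \right)} = \frac{2 A}{-181 + A}$
$O = -5$ ($O = \left(-5\right) 1 = -5$)
$q{\left(W{\left(J \right)} \right)} O = \frac{2 \frac{12}{1 + 0}}{-181 + \frac{12}{1 + 0}} \left(-5\right) = \frac{2 \cdot \frac{12}{1}}{-181 + \frac{12}{1}} \left(-5\right) = \frac{2 \cdot 12 \cdot 1}{-181 + 12 \cdot 1} \left(-5\right) = 2 \cdot 12 \frac{1}{-181 + 12} \left(-5\right) = 2 \cdot 12 \frac{1}{-169} \left(-5\right) = 2 \cdot 12 \left(- \frac{1}{169}\right) \left(-5\right) = \left(- \frac{24}{169}\right) \left(-5\right) = \frac{120}{169}$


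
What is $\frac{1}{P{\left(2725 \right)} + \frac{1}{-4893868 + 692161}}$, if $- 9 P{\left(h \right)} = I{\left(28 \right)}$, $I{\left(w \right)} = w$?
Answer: $- \frac{12605121}{39215935} \approx -0.32143$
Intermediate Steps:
$P{\left(h \right)} = - \frac{28}{9}$ ($P{\left(h \right)} = \left(- \frac{1}{9}\right) 28 = - \frac{28}{9}$)
$\frac{1}{P{\left(2725 \right)} + \frac{1}{-4893868 + 692161}} = \frac{1}{- \frac{28}{9} + \frac{1}{-4893868 + 692161}} = \frac{1}{- \frac{28}{9} + \frac{1}{-4201707}} = \frac{1}{- \frac{28}{9} - \frac{1}{4201707}} = \frac{1}{- \frac{39215935}{12605121}} = - \frac{12605121}{39215935}$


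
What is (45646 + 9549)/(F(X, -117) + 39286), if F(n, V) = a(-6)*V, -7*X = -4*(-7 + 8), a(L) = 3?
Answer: 11039/7787 ≈ 1.4176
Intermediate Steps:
X = 4/7 (X = -(-4)*(-7 + 8)/7 = -(-4)/7 = -1/7*(-4) = 4/7 ≈ 0.57143)
F(n, V) = 3*V
(45646 + 9549)/(F(X, -117) + 39286) = (45646 + 9549)/(3*(-117) + 39286) = 55195/(-351 + 39286) = 55195/38935 = 55195*(1/38935) = 11039/7787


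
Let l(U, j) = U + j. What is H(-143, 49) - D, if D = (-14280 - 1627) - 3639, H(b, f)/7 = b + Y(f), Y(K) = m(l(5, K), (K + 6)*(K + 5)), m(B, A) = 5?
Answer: 18580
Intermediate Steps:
Y(K) = 5
H(b, f) = 35 + 7*b (H(b, f) = 7*(b + 5) = 7*(5 + b) = 35 + 7*b)
D = -19546 (D = -15907 - 3639 = -19546)
H(-143, 49) - D = (35 + 7*(-143)) - 1*(-19546) = (35 - 1001) + 19546 = -966 + 19546 = 18580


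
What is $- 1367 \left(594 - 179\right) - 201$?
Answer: $-567506$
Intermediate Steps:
$- 1367 \left(594 - 179\right) - 201 = \left(-1367\right) 415 - 201 = -567305 - 201 = -567506$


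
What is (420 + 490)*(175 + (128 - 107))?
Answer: 178360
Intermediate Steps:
(420 + 490)*(175 + (128 - 107)) = 910*(175 + 21) = 910*196 = 178360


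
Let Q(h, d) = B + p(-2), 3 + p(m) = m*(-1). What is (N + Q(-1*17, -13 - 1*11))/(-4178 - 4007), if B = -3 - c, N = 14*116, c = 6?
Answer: -1614/8185 ≈ -0.19719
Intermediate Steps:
N = 1624
p(m) = -3 - m (p(m) = -3 + m*(-1) = -3 - m)
B = -9 (B = -3 - 1*6 = -3 - 6 = -9)
Q(h, d) = -10 (Q(h, d) = -9 + (-3 - 1*(-2)) = -9 + (-3 + 2) = -9 - 1 = -10)
(N + Q(-1*17, -13 - 1*11))/(-4178 - 4007) = (1624 - 10)/(-4178 - 4007) = 1614/(-8185) = 1614*(-1/8185) = -1614/8185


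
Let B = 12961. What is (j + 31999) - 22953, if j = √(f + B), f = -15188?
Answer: 9046 + I*√2227 ≈ 9046.0 + 47.191*I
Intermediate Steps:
j = I*√2227 (j = √(-15188 + 12961) = √(-2227) = I*√2227 ≈ 47.191*I)
(j + 31999) - 22953 = (I*√2227 + 31999) - 22953 = (31999 + I*√2227) - 22953 = 9046 + I*√2227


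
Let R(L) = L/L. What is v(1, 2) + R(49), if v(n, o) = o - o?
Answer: 1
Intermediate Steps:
v(n, o) = 0
R(L) = 1
v(1, 2) + R(49) = 0 + 1 = 1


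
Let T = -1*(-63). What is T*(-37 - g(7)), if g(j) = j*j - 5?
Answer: -5103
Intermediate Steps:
T = 63
g(j) = -5 + j² (g(j) = j² - 5 = -5 + j²)
T*(-37 - g(7)) = 63*(-37 - (-5 + 7²)) = 63*(-37 - (-5 + 49)) = 63*(-37 - 1*44) = 63*(-37 - 44) = 63*(-81) = -5103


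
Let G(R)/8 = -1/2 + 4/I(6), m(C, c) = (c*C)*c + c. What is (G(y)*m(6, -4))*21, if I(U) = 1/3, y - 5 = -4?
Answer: 177744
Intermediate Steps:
y = 1 (y = 5 - 4 = 1)
I(U) = ⅓
m(C, c) = c + C*c² (m(C, c) = (C*c)*c + c = C*c² + c = c + C*c²)
G(R) = 92 (G(R) = 8*(-1/2 + 4/(⅓)) = 8*(-1*½ + 4*3) = 8*(-½ + 12) = 8*(23/2) = 92)
(G(y)*m(6, -4))*21 = (92*(-4*(1 + 6*(-4))))*21 = (92*(-4*(1 - 24)))*21 = (92*(-4*(-23)))*21 = (92*92)*21 = 8464*21 = 177744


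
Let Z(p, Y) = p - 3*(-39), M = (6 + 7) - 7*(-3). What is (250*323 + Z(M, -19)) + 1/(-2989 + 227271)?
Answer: 18144638083/224282 ≈ 80901.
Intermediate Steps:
M = 34 (M = 13 + 21 = 34)
Z(p, Y) = 117 + p (Z(p, Y) = p + 117 = 117 + p)
(250*323 + Z(M, -19)) + 1/(-2989 + 227271) = (250*323 + (117 + 34)) + 1/(-2989 + 227271) = (80750 + 151) + 1/224282 = 80901 + 1/224282 = 18144638083/224282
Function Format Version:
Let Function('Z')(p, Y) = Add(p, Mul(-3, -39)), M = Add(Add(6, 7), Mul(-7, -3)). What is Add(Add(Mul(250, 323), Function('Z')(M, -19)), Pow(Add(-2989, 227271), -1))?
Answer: Rational(18144638083, 224282) ≈ 80901.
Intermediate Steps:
M = 34 (M = Add(13, 21) = 34)
Function('Z')(p, Y) = Add(117, p) (Function('Z')(p, Y) = Add(p, 117) = Add(117, p))
Add(Add(Mul(250, 323), Function('Z')(M, -19)), Pow(Add(-2989, 227271), -1)) = Add(Add(Mul(250, 323), Add(117, 34)), Pow(Add(-2989, 227271), -1)) = Add(Add(80750, 151), Pow(224282, -1)) = Add(80901, Rational(1, 224282)) = Rational(18144638083, 224282)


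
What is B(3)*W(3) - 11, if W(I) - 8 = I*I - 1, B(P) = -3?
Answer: -59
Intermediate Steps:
W(I) = 7 + I² (W(I) = 8 + (I*I - 1) = 8 + (I² - 1) = 8 + (-1 + I²) = 7 + I²)
B(3)*W(3) - 11 = -3*(7 + 3²) - 11 = -3*(7 + 9) - 11 = -3*16 - 11 = -48 - 11 = -59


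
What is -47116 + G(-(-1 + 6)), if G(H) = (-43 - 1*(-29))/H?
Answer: -235566/5 ≈ -47113.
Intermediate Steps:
G(H) = -14/H (G(H) = (-43 + 29)/H = -14/H)
-47116 + G(-(-1 + 6)) = -47116 - 14*(-1/(-1 + 6)) = -47116 - 14/((-1*5)) = -47116 - 14/(-5) = -47116 - 14*(-⅕) = -47116 + 14/5 = -235566/5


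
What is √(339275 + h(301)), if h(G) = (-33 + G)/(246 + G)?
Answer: √101514280071/547 ≈ 582.47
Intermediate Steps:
h(G) = (-33 + G)/(246 + G)
√(339275 + h(301)) = √(339275 + (-33 + 301)/(246 + 301)) = √(339275 + 268/547) = √(185583693/547) = √101514280071/547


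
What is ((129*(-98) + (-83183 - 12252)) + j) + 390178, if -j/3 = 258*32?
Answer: 257333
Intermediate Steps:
j = -24768 (j = -774*32 = -3*8256 = -24768)
((129*(-98) + (-83183 - 12252)) + j) + 390178 = ((129*(-98) + (-83183 - 12252)) - 24768) + 390178 = ((-12642 - 95435) - 24768) + 390178 = (-108077 - 24768) + 390178 = -132845 + 390178 = 257333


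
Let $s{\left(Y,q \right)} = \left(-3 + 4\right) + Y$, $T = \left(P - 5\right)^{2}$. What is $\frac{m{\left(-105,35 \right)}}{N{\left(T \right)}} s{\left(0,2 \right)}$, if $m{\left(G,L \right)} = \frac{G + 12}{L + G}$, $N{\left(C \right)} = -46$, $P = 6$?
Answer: $- \frac{93}{3220} \approx -0.028882$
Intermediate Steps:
$T = 1$ ($T = \left(6 - 5\right)^{2} = 1^{2} = 1$)
$s{\left(Y,q \right)} = 1 + Y$
$m{\left(G,L \right)} = \frac{12 + G}{G + L}$
$\frac{m{\left(-105,35 \right)}}{N{\left(T \right)}} s{\left(0,2 \right)} = \frac{\frac{1}{-105 + 35} \left(12 - 105\right)}{-46} \left(1 + 0\right) = \frac{1}{-70} \left(-93\right) \left(- \frac{1}{46}\right) 1 = \left(- \frac{1}{70}\right) \left(-93\right) \left(- \frac{1}{46}\right) 1 = \frac{93}{70} \left(- \frac{1}{46}\right) 1 = \left(- \frac{93}{3220}\right) 1 = - \frac{93}{3220}$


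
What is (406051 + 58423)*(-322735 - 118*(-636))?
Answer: -115044171638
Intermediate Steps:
(406051 + 58423)*(-322735 - 118*(-636)) = 464474*(-322735 + 75048) = 464474*(-247687) = -115044171638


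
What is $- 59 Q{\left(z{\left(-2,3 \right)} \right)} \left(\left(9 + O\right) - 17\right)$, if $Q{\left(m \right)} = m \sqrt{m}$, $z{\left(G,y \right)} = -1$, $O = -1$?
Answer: $- 531 i \approx - 531.0 i$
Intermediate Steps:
$Q{\left(m \right)} = m^{\frac{3}{2}}$
$- 59 Q{\left(z{\left(-2,3 \right)} \right)} \left(\left(9 + O\right) - 17\right) = - 59 \left(-1\right)^{\frac{3}{2}} \left(\left(9 - 1\right) - 17\right) = - 59 \left(- i\right) \left(8 - 17\right) = 59 i \left(-9\right) = - 531 i$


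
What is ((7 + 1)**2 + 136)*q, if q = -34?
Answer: -6800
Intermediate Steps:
((7 + 1)**2 + 136)*q = ((7 + 1)**2 + 136)*(-34) = (8**2 + 136)*(-34) = (64 + 136)*(-34) = 200*(-34) = -6800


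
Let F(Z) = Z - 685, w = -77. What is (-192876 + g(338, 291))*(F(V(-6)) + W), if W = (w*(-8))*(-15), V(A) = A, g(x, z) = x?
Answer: 1912094878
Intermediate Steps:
F(Z) = -685 + Z
W = -9240 (W = -77*(-8)*(-15) = 616*(-15) = -9240)
(-192876 + g(338, 291))*(F(V(-6)) + W) = (-192876 + 338)*((-685 - 6) - 9240) = -192538*(-691 - 9240) = -192538*(-9931) = 1912094878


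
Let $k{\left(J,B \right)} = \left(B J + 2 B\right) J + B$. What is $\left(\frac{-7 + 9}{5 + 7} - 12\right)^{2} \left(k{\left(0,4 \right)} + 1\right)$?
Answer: $\frac{25205}{36} \approx 700.14$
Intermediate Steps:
$k{\left(J,B \right)} = B + J \left(2 B + B J\right)$ ($k{\left(J,B \right)} = \left(2 B + B J\right) J + B = J \left(2 B + B J\right) + B = B + J \left(2 B + B J\right)$)
$\left(\frac{-7 + 9}{5 + 7} - 12\right)^{2} \left(k{\left(0,4 \right)} + 1\right) = \left(\frac{-7 + 9}{5 + 7} - 12\right)^{2} \left(4 \left(1 + 0^{2} + 2 \cdot 0\right) + 1\right) = \left(\frac{2}{12} - 12\right)^{2} \left(4 \left(1 + 0 + 0\right) + 1\right) = \left(2 \cdot \frac{1}{12} - 12\right)^{2} \left(4 \cdot 1 + 1\right) = \left(\frac{1}{6} - 12\right)^{2} \left(4 + 1\right) = \left(- \frac{71}{6}\right)^{2} \cdot 5 = \frac{5041}{36} \cdot 5 = \frac{25205}{36}$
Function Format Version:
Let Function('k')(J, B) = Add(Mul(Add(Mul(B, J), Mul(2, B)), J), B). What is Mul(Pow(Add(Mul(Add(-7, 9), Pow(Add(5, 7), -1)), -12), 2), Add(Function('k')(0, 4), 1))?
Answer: Rational(25205, 36) ≈ 700.14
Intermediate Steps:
Function('k')(J, B) = Add(B, Mul(J, Add(Mul(2, B), Mul(B, J)))) (Function('k')(J, B) = Add(Mul(Add(Mul(2, B), Mul(B, J)), J), B) = Add(Mul(J, Add(Mul(2, B), Mul(B, J))), B) = Add(B, Mul(J, Add(Mul(2, B), Mul(B, J)))))
Mul(Pow(Add(Mul(Add(-7, 9), Pow(Add(5, 7), -1)), -12), 2), Add(Function('k')(0, 4), 1)) = Mul(Pow(Add(Mul(Add(-7, 9), Pow(Add(5, 7), -1)), -12), 2), Add(Mul(4, Add(1, Pow(0, 2), Mul(2, 0))), 1)) = Mul(Pow(Add(Mul(2, Pow(12, -1)), -12), 2), Add(Mul(4, Add(1, 0, 0)), 1)) = Mul(Pow(Add(Mul(2, Rational(1, 12)), -12), 2), Add(Mul(4, 1), 1)) = Mul(Pow(Add(Rational(1, 6), -12), 2), Add(4, 1)) = Mul(Pow(Rational(-71, 6), 2), 5) = Mul(Rational(5041, 36), 5) = Rational(25205, 36)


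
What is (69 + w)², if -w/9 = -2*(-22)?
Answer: 106929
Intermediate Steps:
w = -396 (w = -(-18)*(-22) = -9*44 = -396)
(69 + w)² = (69 - 396)² = (-327)² = 106929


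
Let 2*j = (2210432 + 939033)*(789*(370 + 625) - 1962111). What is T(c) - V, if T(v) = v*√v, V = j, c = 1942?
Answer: 1853548337520 + 1942*√1942 ≈ 1.8535e+12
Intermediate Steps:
j = -1853548337520 (j = ((2210432 + 939033)*(789*(370 + 625) - 1962111))/2 = (3149465*(789*995 - 1962111))/2 = (3149465*(785055 - 1962111))/2 = (3149465*(-1177056))/2 = (½)*(-3707096675040) = -1853548337520)
V = -1853548337520
T(v) = v^(3/2)
T(c) - V = 1942^(3/2) - 1*(-1853548337520) = 1942*√1942 + 1853548337520 = 1853548337520 + 1942*√1942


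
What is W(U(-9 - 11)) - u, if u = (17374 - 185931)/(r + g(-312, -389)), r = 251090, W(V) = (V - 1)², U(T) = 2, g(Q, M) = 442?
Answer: 420089/251532 ≈ 1.6701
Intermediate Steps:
W(V) = (-1 + V)²
u = -168557/251532 (u = (17374 - 185931)/(251090 + 442) = -168557/251532 ≈ -0.67012)
W(U(-9 - 11)) - u = (-1 + 2)² - 1*(-168557/251532) = 1² + 168557/251532 = 1 + 168557/251532 = 420089/251532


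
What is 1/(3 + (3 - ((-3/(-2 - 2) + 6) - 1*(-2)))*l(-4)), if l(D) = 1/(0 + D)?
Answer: 16/71 ≈ 0.22535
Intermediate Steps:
l(D) = 1/D
1/(3 + (3 - ((-3/(-2 - 2) + 6) - 1*(-2)))*l(-4)) = 1/(3 + (3 - ((-3/(-2 - 2) + 6) - 1*(-2)))/(-4)) = 1/(3 + (3 - ((-3/(-4) + 6) + 2))*(-¼)) = 1/(3 + (3 - ((-3*(-¼) + 6) + 2))*(-¼)) = 1/(3 + (3 - ((¾ + 6) + 2))*(-¼)) = 1/(3 + (3 - (27/4 + 2))*(-¼)) = 1/(3 + (3 - 1*35/4)*(-¼)) = 1/(3 + (3 - 35/4)*(-¼)) = 1/(3 - 23/4*(-¼)) = 1/(3 + 23/16) = 1/(71/16) = 16/71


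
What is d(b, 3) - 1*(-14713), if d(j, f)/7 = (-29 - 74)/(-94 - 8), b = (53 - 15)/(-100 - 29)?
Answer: 1501447/102 ≈ 14720.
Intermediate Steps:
b = -38/129 (b = 38/(-129) = 38*(-1/129) = -38/129 ≈ -0.29457)
d(j, f) = 721/102 (d(j, f) = 7*((-29 - 74)/(-94 - 8)) = 7*(-103/(-102)) = 7*(-103*(-1/102)) = 7*(103/102) = 721/102)
d(b, 3) - 1*(-14713) = 721/102 - 1*(-14713) = 721/102 + 14713 = 1501447/102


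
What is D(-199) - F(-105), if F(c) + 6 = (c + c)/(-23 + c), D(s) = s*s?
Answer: 2534743/64 ≈ 39605.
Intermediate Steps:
D(s) = s²
F(c) = -6 + 2*c/(-23 + c) (F(c) = -6 + (c + c)/(-23 + c) = -6 + (2*c)/(-23 + c) = -6 + 2*c/(-23 + c))
D(-199) - F(-105) = (-199)² - 2*(69 - 2*(-105))/(-23 - 105) = 39601 - 2*(69 + 210)/(-128) = 39601 - 2*(-1)*279/128 = 39601 - 1*(-279/64) = 39601 + 279/64 = 2534743/64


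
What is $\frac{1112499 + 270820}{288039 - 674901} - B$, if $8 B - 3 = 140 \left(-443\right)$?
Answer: $\frac{1712925293}{221064} \approx 7748.5$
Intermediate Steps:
$B = - \frac{62017}{8}$ ($B = \frac{3}{8} + \frac{140 \left(-443\right)}{8} = \frac{3}{8} + \frac{1}{8} \left(-62020\right) = \frac{3}{8} - \frac{15505}{2} = - \frac{62017}{8} \approx -7752.1$)
$\frac{1112499 + 270820}{288039 - 674901} - B = \frac{1112499 + 270820}{288039 - 674901} - - \frac{62017}{8} = \frac{1383319}{-386862} + \frac{62017}{8} = 1383319 \left(- \frac{1}{386862}\right) + \frac{62017}{8} = - \frac{197617}{55266} + \frac{62017}{8} = \frac{1712925293}{221064}$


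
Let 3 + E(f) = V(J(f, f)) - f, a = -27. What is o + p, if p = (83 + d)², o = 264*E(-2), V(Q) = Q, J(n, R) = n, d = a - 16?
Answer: 808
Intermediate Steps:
d = -43 (d = -27 - 16 = -43)
E(f) = -3 (E(f) = -3 + (f - f) = -3 + 0 = -3)
o = -792 (o = 264*(-3) = -792)
p = 1600 (p = (83 - 43)² = 40² = 1600)
o + p = -792 + 1600 = 808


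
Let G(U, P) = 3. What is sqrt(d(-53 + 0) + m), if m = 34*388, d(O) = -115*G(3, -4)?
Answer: sqrt(12847) ≈ 113.34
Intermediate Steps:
d(O) = -345 (d(O) = -115*3 = -345)
m = 13192
sqrt(d(-53 + 0) + m) = sqrt(-345 + 13192) = sqrt(12847)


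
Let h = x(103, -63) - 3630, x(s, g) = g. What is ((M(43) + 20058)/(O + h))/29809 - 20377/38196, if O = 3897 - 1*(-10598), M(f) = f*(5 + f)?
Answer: -3280242094237/6149495230164 ≈ -0.53342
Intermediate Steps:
h = -3693 (h = -63 - 3630 = -3693)
O = 14495 (O = 3897 + 10598 = 14495)
((M(43) + 20058)/(O + h))/29809 - 20377/38196 = ((43*(5 + 43) + 20058)/(14495 - 3693))/29809 - 20377/38196 = ((43*48 + 20058)/10802)*(1/29809) - 20377*1/38196 = ((2064 + 20058)*(1/10802))*(1/29809) - 20377/38196 = (22122*(1/10802))*(1/29809) - 20377/38196 = (11061/5401)*(1/29809) - 20377/38196 = 11061/160998409 - 20377/38196 = -3280242094237/6149495230164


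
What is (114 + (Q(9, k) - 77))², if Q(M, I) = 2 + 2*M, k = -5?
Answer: 3249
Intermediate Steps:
(114 + (Q(9, k) - 77))² = (114 + ((2 + 2*9) - 77))² = (114 + ((2 + 18) - 77))² = (114 + (20 - 77))² = (114 - 57)² = 57² = 3249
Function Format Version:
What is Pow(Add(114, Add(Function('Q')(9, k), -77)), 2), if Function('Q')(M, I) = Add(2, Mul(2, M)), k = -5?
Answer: 3249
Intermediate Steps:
Pow(Add(114, Add(Function('Q')(9, k), -77)), 2) = Pow(Add(114, Add(Add(2, Mul(2, 9)), -77)), 2) = Pow(Add(114, Add(Add(2, 18), -77)), 2) = Pow(Add(114, Add(20, -77)), 2) = Pow(Add(114, -57), 2) = Pow(57, 2) = 3249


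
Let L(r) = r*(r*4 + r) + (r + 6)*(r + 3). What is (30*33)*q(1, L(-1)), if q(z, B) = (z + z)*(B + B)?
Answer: 59400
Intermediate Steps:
L(r) = 5*r**2 + (3 + r)*(6 + r) (L(r) = r*(4*r + r) + (6 + r)*(3 + r) = r*(5*r) + (3 + r)*(6 + r) = 5*r**2 + (3 + r)*(6 + r))
q(z, B) = 4*B*z (q(z, B) = (2*z)*(2*B) = 4*B*z)
(30*33)*q(1, L(-1)) = (30*33)*(4*(18 + 6*(-1)**2 + 9*(-1))*1) = 990*(4*(18 + 6*1 - 9)*1) = 990*(4*(18 + 6 - 9)*1) = 990*(4*15*1) = 990*60 = 59400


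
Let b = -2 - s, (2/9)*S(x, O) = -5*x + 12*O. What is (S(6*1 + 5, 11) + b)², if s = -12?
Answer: 508369/4 ≈ 1.2709e+5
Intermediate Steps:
S(x, O) = 54*O - 45*x/2 (S(x, O) = 9*(-5*x + 12*O)/2 = 54*O - 45*x/2)
b = 10 (b = -2 - 1*(-12) = -2 + 12 = 10)
(S(6*1 + 5, 11) + b)² = ((54*11 - 45*(6*1 + 5)/2) + 10)² = ((594 - 45*(6 + 5)/2) + 10)² = ((594 - 45/2*11) + 10)² = ((594 - 495/2) + 10)² = (693/2 + 10)² = (713/2)² = 508369/4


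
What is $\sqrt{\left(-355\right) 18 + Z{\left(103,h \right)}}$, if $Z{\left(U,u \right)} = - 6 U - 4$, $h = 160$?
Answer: $2 i \sqrt{1753} \approx 83.738 i$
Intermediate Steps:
$Z{\left(U,u \right)} = -4 - 6 U$
$\sqrt{\left(-355\right) 18 + Z{\left(103,h \right)}} = \sqrt{\left(-355\right) 18 - 622} = \sqrt{-6390 - 622} = \sqrt{-7012} = 2 i \sqrt{1753}$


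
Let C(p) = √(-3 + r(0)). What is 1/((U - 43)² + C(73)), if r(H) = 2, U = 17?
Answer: 676/456977 - I/456977 ≈ 0.0014793 - 2.1883e-6*I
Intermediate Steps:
C(p) = I (C(p) = √(-3 + 2) = √(-1) = I)
1/((U - 43)² + C(73)) = 1/((17 - 43)² + I) = 1/((-26)² + I) = 1/(676 + I) = (676 - I)/456977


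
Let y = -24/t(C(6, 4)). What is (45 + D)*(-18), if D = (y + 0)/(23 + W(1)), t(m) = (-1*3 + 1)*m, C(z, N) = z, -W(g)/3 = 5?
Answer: -1629/2 ≈ -814.50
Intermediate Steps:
W(g) = -15 (W(g) = -3*5 = -15)
t(m) = -2*m (t(m) = (-3 + 1)*m = -2*m)
y = 2 (y = -24/((-2*6)) = -24/(-12) = -24*(-1/12) = 2)
D = ¼ (D = (2 + 0)/(23 - 15) = 2/8 = 2*(⅛) = ¼ ≈ 0.25000)
(45 + D)*(-18) = (45 + ¼)*(-18) = (181/4)*(-18) = -1629/2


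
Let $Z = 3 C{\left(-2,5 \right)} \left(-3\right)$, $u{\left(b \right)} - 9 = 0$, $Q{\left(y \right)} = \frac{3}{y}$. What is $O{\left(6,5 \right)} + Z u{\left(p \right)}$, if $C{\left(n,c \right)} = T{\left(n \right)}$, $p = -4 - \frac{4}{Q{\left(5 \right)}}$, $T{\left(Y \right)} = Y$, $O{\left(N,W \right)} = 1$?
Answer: $163$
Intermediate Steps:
$p = - \frac{32}{3}$ ($p = -4 - \frac{4}{3 \cdot \frac{1}{5}} = -4 - \frac{4}{\frac{3}{5}} = -4 - \frac{20}{3} = - \frac{32}{3} \approx -10.667$)
$u{\left(b \right)} = 9$ ($u{\left(b \right)} = 9 + 0 = 9$)
$C{\left(n,c \right)} = n$
$Z = 18$ ($Z = 3 \left(-2\right) \left(-3\right) = \left(-6\right) \left(-3\right) = 18$)
$O{\left(6,5 \right)} + Z u{\left(p \right)} = 1 + 18 \cdot 9 = 1 + 162 = 163$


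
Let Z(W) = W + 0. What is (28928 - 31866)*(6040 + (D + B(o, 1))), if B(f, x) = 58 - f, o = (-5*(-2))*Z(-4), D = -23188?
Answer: 50092900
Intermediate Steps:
Z(W) = W
o = -40 (o = -5*(-2)*(-4) = 10*(-4) = -40)
(28928 - 31866)*(6040 + (D + B(o, 1))) = (28928 - 31866)*(6040 + (-23188 + (58 - 1*(-40)))) = -2938*(6040 + (-23188 + (58 + 40))) = -2938*(6040 + (-23188 + 98)) = -2938*(6040 - 23090) = -2938*(-17050) = 50092900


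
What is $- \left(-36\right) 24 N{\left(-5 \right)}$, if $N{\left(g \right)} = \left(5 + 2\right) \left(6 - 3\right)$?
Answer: $18144$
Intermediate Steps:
$N{\left(g \right)} = 21$ ($N{\left(g \right)} = 7 \cdot 3 = 21$)
$- \left(-36\right) 24 N{\left(-5 \right)} = - \left(-36\right) 24 \cdot 21 = - \left(-864\right) 21 = \left(-1\right) \left(-18144\right) = 18144$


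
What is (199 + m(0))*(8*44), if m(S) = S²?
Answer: 70048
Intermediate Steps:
(199 + m(0))*(8*44) = (199 + 0²)*(8*44) = (199 + 0)*352 = 199*352 = 70048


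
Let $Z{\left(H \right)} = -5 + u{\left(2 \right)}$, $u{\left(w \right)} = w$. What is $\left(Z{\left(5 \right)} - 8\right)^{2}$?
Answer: $121$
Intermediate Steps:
$Z{\left(H \right)} = -3$ ($Z{\left(H \right)} = -5 + 2 = -3$)
$\left(Z{\left(5 \right)} - 8\right)^{2} = \left(-3 - 8\right)^{2} = \left(-11\right)^{2} = 121$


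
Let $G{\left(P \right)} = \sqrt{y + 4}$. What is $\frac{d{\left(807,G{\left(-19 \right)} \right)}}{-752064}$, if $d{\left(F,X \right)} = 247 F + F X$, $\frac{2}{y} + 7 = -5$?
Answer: $- \frac{66443}{250688} - \frac{269 \sqrt{138}}{1504128} \approx -0.26714$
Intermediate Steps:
$y = - \frac{1}{6}$ ($y = \frac{2}{-7 - 5} = \frac{2}{-12} = 2 \left(- \frac{1}{12}\right) = - \frac{1}{6} \approx -0.16667$)
$G{\left(P \right)} = \frac{\sqrt{138}}{6}$ ($G{\left(P \right)} = \sqrt{- \frac{1}{6} + 4} = \sqrt{\frac{23}{6}} = \frac{\sqrt{138}}{6}$)
$\frac{d{\left(807,G{\left(-19 \right)} \right)}}{-752064} = \frac{807 \left(247 + \frac{\sqrt{138}}{6}\right)}{-752064} = \left(199329 + \frac{269 \sqrt{138}}{2}\right) \left(- \frac{1}{752064}\right) = - \frac{66443}{250688} - \frac{269 \sqrt{138}}{1504128}$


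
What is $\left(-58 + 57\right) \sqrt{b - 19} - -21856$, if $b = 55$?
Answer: $21850$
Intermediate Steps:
$\left(-58 + 57\right) \sqrt{b - 19} - -21856 = \left(-58 + 57\right) \sqrt{55 - 19} - -21856 = - \sqrt{36} + 21856 = \left(-1\right) 6 + 21856 = -6 + 21856 = 21850$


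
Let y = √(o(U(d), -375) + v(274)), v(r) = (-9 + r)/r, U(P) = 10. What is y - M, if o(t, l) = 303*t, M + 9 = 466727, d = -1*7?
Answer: -466718 + √227552890/274 ≈ -4.6666e+5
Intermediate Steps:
d = -7
M = 466718 (M = -9 + 466727 = 466718)
v(r) = (-9 + r)/r
y = √227552890/274 (y = √(303*10 + (-9 + 274)/274) = √(3030 + (1/274)*265) = √(3030 + 265/274) = √(830485/274) = √227552890/274 ≈ 55.054)
y - M = √227552890/274 - 1*466718 = √227552890/274 - 466718 = -466718 + √227552890/274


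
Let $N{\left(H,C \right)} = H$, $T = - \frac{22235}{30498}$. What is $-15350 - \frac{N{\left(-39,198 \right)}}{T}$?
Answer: $- \frac{342496672}{22235} \approx -15404.0$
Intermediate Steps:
$T = - \frac{22235}{30498}$ ($T = \left(-22235\right) \frac{1}{30498} = - \frac{22235}{30498} \approx -0.72906$)
$-15350 - \frac{N{\left(-39,198 \right)}}{T} = -15350 - - \frac{39}{- \frac{22235}{30498}} = -15350 - \left(-39\right) \left(- \frac{30498}{22235}\right) = -15350 - \frac{1189422}{22235} = - \frac{342496672}{22235}$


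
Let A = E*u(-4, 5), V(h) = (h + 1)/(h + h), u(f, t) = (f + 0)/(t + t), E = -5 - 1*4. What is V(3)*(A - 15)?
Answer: -38/5 ≈ -7.6000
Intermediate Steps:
E = -9 (E = -5 - 4 = -9)
u(f, t) = f/(2*t) (u(f, t) = f/((2*t)) = f*(1/(2*t)) = f/(2*t))
V(h) = (1 + h)/(2*h) (V(h) = (1 + h)/((2*h)) = (1 + h)*(1/(2*h)) = (1 + h)/(2*h))
A = 18/5 (A = -9*(-4)/(2*5) = -9*(-2/5) = 18/5 ≈ 3.6000)
V(3)*(A - 15) = ((1/2)*(1 + 3)/3)*(18/5 - 15) = ((1/2)*(1/3)*4)*(-57/5) = (2/3)*(-57/5) = -38/5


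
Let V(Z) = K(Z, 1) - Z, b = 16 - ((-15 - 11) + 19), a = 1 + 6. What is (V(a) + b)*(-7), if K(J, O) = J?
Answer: -161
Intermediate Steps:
a = 7
b = 23 (b = 16 - (-26 + 19) = 16 - 1*(-7) = 16 + 7 = 23)
V(Z) = 0 (V(Z) = Z - Z = 0)
(V(a) + b)*(-7) = (0 + 23)*(-7) = 23*(-7) = -161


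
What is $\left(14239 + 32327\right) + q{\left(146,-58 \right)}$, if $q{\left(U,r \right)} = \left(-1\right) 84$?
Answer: $46482$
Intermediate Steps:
$q{\left(U,r \right)} = -84$
$\left(14239 + 32327\right) + q{\left(146,-58 \right)} = \left(14239 + 32327\right) - 84 = 46566 - 84 = 46482$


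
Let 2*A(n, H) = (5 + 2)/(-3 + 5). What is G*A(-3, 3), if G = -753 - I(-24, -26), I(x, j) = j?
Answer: -5089/4 ≈ -1272.3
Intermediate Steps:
A(n, H) = 7/4 (A(n, H) = ((5 + 2)/(-3 + 5))/2 = (7/2)/2 = (7*(½))/2 = (½)*(7/2) = 7/4)
G = -727 (G = -753 - 1*(-26) = -753 + 26 = -727)
G*A(-3, 3) = -727*7/4 = -5089/4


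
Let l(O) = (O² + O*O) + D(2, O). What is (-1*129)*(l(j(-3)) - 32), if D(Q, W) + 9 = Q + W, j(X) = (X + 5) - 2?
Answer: 5031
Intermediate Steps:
j(X) = 3 + X (j(X) = (5 + X) - 2 = 3 + X)
D(Q, W) = -9 + Q + W (D(Q, W) = -9 + (Q + W) = -9 + Q + W)
l(O) = -7 + O + 2*O² (l(O) = (O² + O*O) + (-9 + 2 + O) = (O² + O²) + (-7 + O) = 2*O² + (-7 + O) = -7 + O + 2*O²)
(-1*129)*(l(j(-3)) - 32) = (-1*129)*((-7 + (3 - 3) + 2*(3 - 3)²) - 32) = -129*((-7 + 0 + 2*0²) - 32) = -129*((-7 + 0 + 2*0) - 32) = -129*((-7 + 0 + 0) - 32) = -129*(-7 - 32) = -129*(-39) = 5031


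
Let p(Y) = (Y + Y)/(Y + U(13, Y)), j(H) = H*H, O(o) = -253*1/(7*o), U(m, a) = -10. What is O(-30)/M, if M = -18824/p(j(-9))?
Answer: -6831/46777640 ≈ -0.00014603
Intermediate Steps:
O(o) = -253/(7*o)
j(H) = H²
p(Y) = 2*Y/(-10 + Y) (p(Y) = (Y + Y)/(Y - 10) = (2*Y)/(-10 + Y) = 2*Y/(-10 + Y))
M = -668252/81 (M = -18824/(2*(-9)²/(-10 + (-9)²)) = -18824/(2*81/(-10 + 81)) = -18824/(2*81/71) = -18824/(2*81*(1/71)) = -18824/162/71 = -18824*71/162 = -668252/81 ≈ -8250.0)
O(-30)/M = (-253/7/(-30))/(-668252/81) = -253/7*(-1/30)*(-81/668252) = (253/210)*(-81/668252) = -6831/46777640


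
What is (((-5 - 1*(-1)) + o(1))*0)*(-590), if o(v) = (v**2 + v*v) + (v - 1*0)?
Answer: 0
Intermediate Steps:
o(v) = v + 2*v**2 (o(v) = (v**2 + v**2) + (v + 0) = 2*v**2 + v = v + 2*v**2)
(((-5 - 1*(-1)) + o(1))*0)*(-590) = (((-5 - 1*(-1)) + 1*(1 + 2*1))*0)*(-590) = (((-5 + 1) + 1*(1 + 2))*0)*(-590) = ((-4 + 1*3)*0)*(-590) = ((-4 + 3)*0)*(-590) = -1*0*(-590) = 0*(-590) = 0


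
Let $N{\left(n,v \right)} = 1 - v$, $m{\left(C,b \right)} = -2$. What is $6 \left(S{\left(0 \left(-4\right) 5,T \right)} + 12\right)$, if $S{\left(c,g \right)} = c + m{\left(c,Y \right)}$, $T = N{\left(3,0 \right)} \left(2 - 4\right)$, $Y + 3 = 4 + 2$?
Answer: $60$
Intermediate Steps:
$Y = 3$ ($Y = -3 + \left(4 + 2\right) = -3 + 6 = 3$)
$T = -2$ ($T = \left(1 - 0\right) \left(2 - 4\right) = \left(1 + 0\right) \left(-2\right) = 1 \left(-2\right) = -2$)
$S{\left(c,g \right)} = -2 + c$ ($S{\left(c,g \right)} = c - 2 = -2 + c$)
$6 \left(S{\left(0 \left(-4\right) 5,T \right)} + 12\right) = 6 \left(\left(-2 + 0 \left(-4\right) 5\right) + 12\right) = 6 \left(\left(-2 + 0 \cdot 5\right) + 12\right) = 6 \left(\left(-2 + 0\right) + 12\right) = 6 \left(-2 + 12\right) = 6 \cdot 10 = 60$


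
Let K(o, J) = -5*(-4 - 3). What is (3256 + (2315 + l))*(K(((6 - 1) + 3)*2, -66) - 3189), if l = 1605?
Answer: -22633104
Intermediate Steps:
K(o, J) = 35 (K(o, J) = -5*(-7) = 35)
(3256 + (2315 + l))*(K(((6 - 1) + 3)*2, -66) - 3189) = (3256 + (2315 + 1605))*(35 - 3189) = (3256 + 3920)*(-3154) = 7176*(-3154) = -22633104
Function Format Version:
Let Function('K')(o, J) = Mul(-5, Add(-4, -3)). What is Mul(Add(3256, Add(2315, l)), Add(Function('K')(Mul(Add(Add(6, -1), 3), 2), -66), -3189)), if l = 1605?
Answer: -22633104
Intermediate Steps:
Function('K')(o, J) = 35 (Function('K')(o, J) = Mul(-5, -7) = 35)
Mul(Add(3256, Add(2315, l)), Add(Function('K')(Mul(Add(Add(6, -1), 3), 2), -66), -3189)) = Mul(Add(3256, Add(2315, 1605)), Add(35, -3189)) = Mul(Add(3256, 3920), -3154) = Mul(7176, -3154) = -22633104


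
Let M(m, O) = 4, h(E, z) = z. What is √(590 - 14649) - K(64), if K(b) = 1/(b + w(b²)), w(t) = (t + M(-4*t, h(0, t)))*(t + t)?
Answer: -1/33587264 + I*√14059 ≈ -2.9773e-8 + 118.57*I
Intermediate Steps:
w(t) = 2*t*(4 + t) (w(t) = (t + 4)*(t + t) = (4 + t)*(2*t) = 2*t*(4 + t))
K(b) = 1/(b + 2*b²*(4 + b²))
√(590 - 14649) - K(64) = √(590 - 14649) - 1/(64*(1 + 2*64*(4 + 64²))) = √(-14059) - 1/(64*(1 + 2*64*(4 + 4096))) = I*√14059 - 1/(64*(1 + 2*64*4100)) = I*√14059 - 1/(64*(1 + 524800)) = I*√14059 - 1/(64*524801) = I*√14059 - 1*1/33587264 = I*√14059 - 1/33587264 = -1/33587264 + I*√14059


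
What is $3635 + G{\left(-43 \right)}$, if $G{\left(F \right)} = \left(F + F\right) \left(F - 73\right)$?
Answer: $13611$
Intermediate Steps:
$G{\left(F \right)} = 2 F \left(-73 + F\right)$
$3635 + G{\left(-43 \right)} = 3635 + 2 \left(-43\right) \left(-73 - 43\right) = 3635 + 2 \left(-43\right) \left(-116\right) = 3635 + 9976 = 13611$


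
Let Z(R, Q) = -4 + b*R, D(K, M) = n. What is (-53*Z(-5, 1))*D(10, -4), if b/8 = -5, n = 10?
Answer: -103880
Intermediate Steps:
D(K, M) = 10
b = -40 (b = 8*(-5) = -40)
Z(R, Q) = -4 - 40*R
(-53*Z(-5, 1))*D(10, -4) = -53*(-4 - 40*(-5))*10 = -53*(-4 + 200)*10 = -53*196*10 = -10388*10 = -103880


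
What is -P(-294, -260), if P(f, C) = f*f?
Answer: -86436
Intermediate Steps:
P(f, C) = f²
-P(-294, -260) = -1*(-294)² = -1*86436 = -86436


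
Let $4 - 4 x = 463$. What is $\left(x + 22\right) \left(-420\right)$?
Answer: $38955$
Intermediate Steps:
$x = - \frac{459}{4}$ ($x = 1 - \frac{463}{4} = - \frac{459}{4} \approx -114.75$)
$\left(x + 22\right) \left(-420\right) = \left(- \frac{459}{4} + 22\right) \left(-420\right) = \left(- \frac{371}{4}\right) \left(-420\right) = 38955$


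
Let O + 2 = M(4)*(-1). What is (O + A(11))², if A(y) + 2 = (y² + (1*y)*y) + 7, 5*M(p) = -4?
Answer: 1510441/25 ≈ 60418.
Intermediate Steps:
M(p) = -⅘ (M(p) = (⅕)*(-4) = -⅘)
O = -6/5 (O = -2 - ⅘*(-1) = -2 + ⅘ = -6/5 ≈ -1.2000)
A(y) = 5 + 2*y² (A(y) = -2 + ((y² + (1*y)*y) + 7) = -2 + ((y² + y*y) + 7) = -2 + ((y² + y²) + 7) = -2 + (2*y² + 7) = -2 + (7 + 2*y²) = 5 + 2*y²)
(O + A(11))² = (-6/5 + (5 + 2*11²))² = (-6/5 + (5 + 2*121))² = (-6/5 + (5 + 242))² = (-6/5 + 247)² = (1229/5)² = 1510441/25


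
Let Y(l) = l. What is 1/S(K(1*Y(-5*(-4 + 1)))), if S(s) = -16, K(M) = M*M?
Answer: -1/16 ≈ -0.062500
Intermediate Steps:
K(M) = M²
1/S(K(1*Y(-5*(-4 + 1)))) = 1/(-16) = -1/16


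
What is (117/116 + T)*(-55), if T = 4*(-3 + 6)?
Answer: -82995/116 ≈ -715.47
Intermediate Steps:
T = 12 (T = 4*3 = 12)
(117/116 + T)*(-55) = (117/116 + 12)*(-55) = (1509/116)*(-55) = -82995/116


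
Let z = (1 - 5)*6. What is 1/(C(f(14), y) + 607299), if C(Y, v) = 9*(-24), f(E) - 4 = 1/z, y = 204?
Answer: 1/607083 ≈ 1.6472e-6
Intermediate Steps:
z = -24 (z = -4*6 = -24)
f(E) = 95/24 (f(E) = 4 + 1/(-24) = 4 - 1/24 = 95/24)
C(Y, v) = -216
1/(C(f(14), y) + 607299) = 1/(-216 + 607299) = 1/607083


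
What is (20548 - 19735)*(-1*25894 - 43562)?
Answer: -56467728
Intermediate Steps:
(20548 - 19735)*(-1*25894 - 43562) = 813*(-25894 - 43562) = 813*(-69456) = -56467728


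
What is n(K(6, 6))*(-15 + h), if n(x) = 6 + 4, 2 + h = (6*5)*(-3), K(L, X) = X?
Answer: -1070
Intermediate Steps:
h = -92 (h = -2 + (6*5)*(-3) = -2 + 30*(-3) = -2 - 90 = -92)
n(x) = 10
n(K(6, 6))*(-15 + h) = 10*(-15 - 92) = 10*(-107) = -1070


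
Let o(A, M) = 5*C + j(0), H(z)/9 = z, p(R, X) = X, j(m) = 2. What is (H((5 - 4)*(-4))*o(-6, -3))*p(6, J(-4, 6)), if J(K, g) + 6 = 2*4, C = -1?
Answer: 216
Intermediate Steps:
J(K, g) = 2 (J(K, g) = -6 + 2*4 = -6 + 8 = 2)
H(z) = 9*z
o(A, M) = -3 (o(A, M) = 5*(-1) + 2 = -5 + 2 = -3)
(H((5 - 4)*(-4))*o(-6, -3))*p(6, J(-4, 6)) = ((9*((5 - 4)*(-4)))*(-3))*2 = ((9*(1*(-4)))*(-3))*2 = ((9*(-4))*(-3))*2 = -36*(-3)*2 = 108*2 = 216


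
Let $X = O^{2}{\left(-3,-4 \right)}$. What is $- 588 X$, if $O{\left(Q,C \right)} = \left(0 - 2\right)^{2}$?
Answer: $-9408$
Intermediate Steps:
$O{\left(Q,C \right)} = 4$ ($O{\left(Q,C \right)} = \left(-2\right)^{2} = 4$)
$X = 16$ ($X = 4^{2} = 16$)
$- 588 X = \left(-588\right) 16 = -9408$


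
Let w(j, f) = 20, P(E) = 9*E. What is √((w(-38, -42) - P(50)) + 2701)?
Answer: √2271 ≈ 47.655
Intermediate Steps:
√((w(-38, -42) - P(50)) + 2701) = √((20 - 9*50) + 2701) = √((20 - 1*450) + 2701) = √((20 - 450) + 2701) = √(-430 + 2701) = √2271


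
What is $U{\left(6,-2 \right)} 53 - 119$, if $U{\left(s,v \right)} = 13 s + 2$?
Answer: $4121$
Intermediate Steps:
$U{\left(s,v \right)} = 2 + 13 s$
$U{\left(6,-2 \right)} 53 - 119 = \left(2 + 13 \cdot 6\right) 53 - 119 = \left(2 + 78\right) 53 - 119 = 80 \cdot 53 - 119 = 4240 - 119 = 4121$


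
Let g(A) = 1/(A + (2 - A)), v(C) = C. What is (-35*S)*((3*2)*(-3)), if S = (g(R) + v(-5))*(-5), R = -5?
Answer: 14175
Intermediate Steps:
g(A) = ½ (g(A) = 1/2 = ½)
S = 45/2 (S = (½ - 5)*(-5) = -9/2*(-5) = 45/2 ≈ 22.500)
(-35*S)*((3*2)*(-3)) = (-35*45/2)*((3*2)*(-3)) = -4725*(-3) = -1575/2*(-18) = 14175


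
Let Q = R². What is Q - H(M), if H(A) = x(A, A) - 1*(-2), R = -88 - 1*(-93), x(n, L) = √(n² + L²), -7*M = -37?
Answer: 23 - 37*√2/7 ≈ 15.525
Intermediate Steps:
M = 37/7 (M = -⅐*(-37) = 37/7 ≈ 5.2857)
x(n, L) = √(L² + n²)
R = 5 (R = -88 + 93 = 5)
H(A) = 2 + √2*√(A²) (H(A) = √(A² + A²) - 1*(-2) = √(2*A²) + 2 = √2*√(A²) + 2 = 2 + √2*√(A²))
Q = 25 (Q = 5² = 25)
Q - H(M) = 25 - (2 + √2*√((37/7)²)) = 25 - (2 + √2*√(1369/49)) = 25 - (2 + √2*(37/7)) = 25 - (2 + 37*√2/7) = 25 + (-2 - 37*√2/7) = 23 - 37*√2/7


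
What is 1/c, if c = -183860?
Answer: -1/183860 ≈ -5.4389e-6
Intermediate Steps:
1/c = 1/(-183860) = -1/183860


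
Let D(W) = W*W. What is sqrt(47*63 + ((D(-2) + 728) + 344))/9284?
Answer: sqrt(4037)/9284 ≈ 0.0068438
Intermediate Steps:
D(W) = W**2
sqrt(47*63 + ((D(-2) + 728) + 344))/9284 = sqrt(47*63 + (((-2)**2 + 728) + 344))/9284 = sqrt(2961 + ((4 + 728) + 344))*(1/9284) = sqrt(2961 + (732 + 344))*(1/9284) = sqrt(2961 + 1076)*(1/9284) = sqrt(4037)*(1/9284) = sqrt(4037)/9284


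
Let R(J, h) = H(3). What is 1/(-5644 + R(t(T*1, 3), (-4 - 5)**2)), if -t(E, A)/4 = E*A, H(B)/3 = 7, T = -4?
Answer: -1/5623 ≈ -0.00017784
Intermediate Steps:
H(B) = 21 (H(B) = 3*7 = 21)
t(E, A) = -4*A*E (t(E, A) = -4*E*A = -4*A*E)
R(J, h) = 21
1/(-5644 + R(t(T*1, 3), (-4 - 5)**2)) = 1/(-5644 + 21) = 1/(-5623) = -1/5623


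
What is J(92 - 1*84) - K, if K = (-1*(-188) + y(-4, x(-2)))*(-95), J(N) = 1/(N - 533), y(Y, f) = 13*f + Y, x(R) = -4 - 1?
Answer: 5935124/525 ≈ 11305.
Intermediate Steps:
x(R) = -5
y(Y, f) = Y + 13*f
J(N) = 1/(-533 + N)
K = -11305 (K = (-1*(-188) + (-4 + 13*(-5)))*(-95) = (188 + (-4 - 65))*(-95) = (188 - 69)*(-95) = 119*(-95) = -11305)
J(92 - 1*84) - K = 1/(-533 + (92 - 1*84)) - 1*(-11305) = 1/(-533 + (92 - 84)) + 11305 = 1/(-533 + 8) + 11305 = 1/(-525) + 11305 = -1/525 + 11305 = 5935124/525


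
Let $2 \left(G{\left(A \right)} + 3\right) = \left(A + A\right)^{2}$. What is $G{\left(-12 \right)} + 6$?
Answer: $291$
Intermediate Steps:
$G{\left(A \right)} = -3 + 2 A^{2}$ ($G{\left(A \right)} = -3 + \frac{\left(A + A\right)^{2}}{2} = -3 + \frac{\left(2 A\right)^{2}}{2} = -3 + \frac{4 A^{2}}{2} = -3 + 2 A^{2}$)
$G{\left(-12 \right)} + 6 = \left(-3 + 2 \left(-12\right)^{2}\right) + 6 = \left(-3 + 2 \cdot 144\right) + 6 = \left(-3 + 288\right) + 6 = 285 + 6 = 291$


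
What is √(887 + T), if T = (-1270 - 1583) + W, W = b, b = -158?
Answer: 6*I*√59 ≈ 46.087*I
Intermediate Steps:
W = -158
T = -3011 (T = (-1270 - 1583) - 158 = -2853 - 158 = -3011)
√(887 + T) = √(887 - 3011) = √(-2124) = 6*I*√59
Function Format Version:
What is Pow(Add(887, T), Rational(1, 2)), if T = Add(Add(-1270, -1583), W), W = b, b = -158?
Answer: Mul(6, I, Pow(59, Rational(1, 2))) ≈ Mul(46.087, I)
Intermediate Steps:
W = -158
T = -3011 (T = Add(Add(-1270, -1583), -158) = Add(-2853, -158) = -3011)
Pow(Add(887, T), Rational(1, 2)) = Pow(Add(887, -3011), Rational(1, 2)) = Pow(-2124, Rational(1, 2)) = Mul(6, I, Pow(59, Rational(1, 2)))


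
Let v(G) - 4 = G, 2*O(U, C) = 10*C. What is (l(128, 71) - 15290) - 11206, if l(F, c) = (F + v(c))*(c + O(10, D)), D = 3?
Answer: -9038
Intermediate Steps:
O(U, C) = 5*C (O(U, C) = (10*C)/2 = 5*C)
v(G) = 4 + G
l(F, c) = (15 + c)*(4 + F + c) (l(F, c) = (F + (4 + c))*(c + 5*3) = (4 + F + c)*(c + 15) = (4 + F + c)*(15 + c) = (15 + c)*(4 + F + c))
(l(128, 71) - 15290) - 11206 = ((60 + 71**2 + 15*128 + 19*71 + 128*71) - 15290) - 11206 = ((60 + 5041 + 1920 + 1349 + 9088) - 15290) - 11206 = (17458 - 15290) - 11206 = 2168 - 11206 = -9038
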